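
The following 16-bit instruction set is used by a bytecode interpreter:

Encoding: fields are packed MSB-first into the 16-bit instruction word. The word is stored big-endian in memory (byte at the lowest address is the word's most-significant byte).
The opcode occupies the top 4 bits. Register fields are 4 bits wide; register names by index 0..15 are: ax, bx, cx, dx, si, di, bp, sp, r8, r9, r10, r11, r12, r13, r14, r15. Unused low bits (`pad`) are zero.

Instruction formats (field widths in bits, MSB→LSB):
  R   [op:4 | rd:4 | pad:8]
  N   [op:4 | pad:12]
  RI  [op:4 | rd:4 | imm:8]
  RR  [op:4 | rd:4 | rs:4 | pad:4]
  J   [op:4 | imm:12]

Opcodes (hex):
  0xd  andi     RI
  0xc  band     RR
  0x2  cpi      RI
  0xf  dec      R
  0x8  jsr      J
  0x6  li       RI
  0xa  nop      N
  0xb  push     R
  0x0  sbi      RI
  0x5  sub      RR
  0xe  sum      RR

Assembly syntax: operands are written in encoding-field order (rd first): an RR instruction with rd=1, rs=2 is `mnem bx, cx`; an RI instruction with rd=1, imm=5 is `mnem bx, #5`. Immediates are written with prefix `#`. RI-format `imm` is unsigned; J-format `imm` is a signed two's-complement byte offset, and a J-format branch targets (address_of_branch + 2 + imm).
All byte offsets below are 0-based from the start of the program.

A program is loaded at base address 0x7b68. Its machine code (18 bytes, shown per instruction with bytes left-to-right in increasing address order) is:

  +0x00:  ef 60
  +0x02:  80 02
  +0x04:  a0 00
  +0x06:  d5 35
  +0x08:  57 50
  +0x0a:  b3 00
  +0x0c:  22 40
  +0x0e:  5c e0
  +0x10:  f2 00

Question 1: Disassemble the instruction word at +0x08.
sub sp, di

@+08  big-endian(57 50) = 0x5750
  op=0x5750>>12=0x5 ⇒ sub (RR)
  rd: (w>>8)&0xf=0x7 → sp
  rs: (w>>4)&0xf=0x5 → di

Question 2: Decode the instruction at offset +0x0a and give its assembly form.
push dx

off 0x0a: read b3 00 as big → 0xb300
  opcode bits[15:12]=0xb: push/R
  rd@[11:8]=0x3 ⇒ dx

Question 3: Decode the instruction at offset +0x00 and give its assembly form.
sum r15, bp

+0x00: ef 60 ⇒ word 0xef60 (big)
  top 4b → 0xe → sum [RR]
  [11:8] rd=15 = r15
  [7:4] rs=6 = bp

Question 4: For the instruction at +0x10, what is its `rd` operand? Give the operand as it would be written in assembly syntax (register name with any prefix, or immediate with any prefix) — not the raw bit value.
off 0x10: read f2 00 as big → 0xf200
  opcode bits[15:12]=0xf: dec/R
  rd@[11:8]=0x2 ⇒ cx

cx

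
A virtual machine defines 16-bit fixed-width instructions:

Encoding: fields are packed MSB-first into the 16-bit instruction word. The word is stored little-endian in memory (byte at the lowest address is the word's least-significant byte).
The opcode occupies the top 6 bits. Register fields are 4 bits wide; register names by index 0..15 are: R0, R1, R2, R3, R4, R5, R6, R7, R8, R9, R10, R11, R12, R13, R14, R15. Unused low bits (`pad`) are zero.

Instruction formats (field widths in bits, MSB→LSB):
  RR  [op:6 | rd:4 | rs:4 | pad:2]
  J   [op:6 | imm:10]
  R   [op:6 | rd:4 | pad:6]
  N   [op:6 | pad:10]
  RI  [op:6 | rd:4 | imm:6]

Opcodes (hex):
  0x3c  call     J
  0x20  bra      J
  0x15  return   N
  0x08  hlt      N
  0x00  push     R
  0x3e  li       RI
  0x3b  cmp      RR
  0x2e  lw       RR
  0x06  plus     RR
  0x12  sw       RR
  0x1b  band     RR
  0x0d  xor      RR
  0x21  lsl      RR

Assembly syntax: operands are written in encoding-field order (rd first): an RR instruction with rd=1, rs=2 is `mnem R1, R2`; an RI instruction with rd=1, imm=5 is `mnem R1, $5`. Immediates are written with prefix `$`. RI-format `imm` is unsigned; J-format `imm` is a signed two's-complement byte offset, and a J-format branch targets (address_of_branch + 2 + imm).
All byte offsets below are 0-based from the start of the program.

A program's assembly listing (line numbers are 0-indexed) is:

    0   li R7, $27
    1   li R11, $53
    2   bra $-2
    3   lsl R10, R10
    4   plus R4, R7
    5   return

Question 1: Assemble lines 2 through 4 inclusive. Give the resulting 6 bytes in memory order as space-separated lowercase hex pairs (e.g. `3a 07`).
L2: bra op=0x20:6|imm=-2:10 ⇒ 0x83fe ⇒ little fe 83
L3: lsl op=0x21:6|rd=10:4|rs=10:4|pad=0:2 ⇒ 0x86a8 ⇒ little a8 86
L4: plus op=0x6:6|rd=4:4|rs=7:4|pad=0:2 ⇒ 0x191c ⇒ little 1c 19

fe 83 a8 86 1c 19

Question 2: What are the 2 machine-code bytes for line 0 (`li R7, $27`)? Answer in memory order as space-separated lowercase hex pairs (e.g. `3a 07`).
L0: li op=0x3e:6|rd=7:4|imm=27:6 ⇒ 0xf9db ⇒ little db f9

db f9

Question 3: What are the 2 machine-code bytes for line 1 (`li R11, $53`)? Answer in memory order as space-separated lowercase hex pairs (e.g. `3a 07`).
line 1 (li): pack op=0x3e:6|rd=11:4|imm=53:6 = 0xfaf5; little→ f5 fa

f5 fa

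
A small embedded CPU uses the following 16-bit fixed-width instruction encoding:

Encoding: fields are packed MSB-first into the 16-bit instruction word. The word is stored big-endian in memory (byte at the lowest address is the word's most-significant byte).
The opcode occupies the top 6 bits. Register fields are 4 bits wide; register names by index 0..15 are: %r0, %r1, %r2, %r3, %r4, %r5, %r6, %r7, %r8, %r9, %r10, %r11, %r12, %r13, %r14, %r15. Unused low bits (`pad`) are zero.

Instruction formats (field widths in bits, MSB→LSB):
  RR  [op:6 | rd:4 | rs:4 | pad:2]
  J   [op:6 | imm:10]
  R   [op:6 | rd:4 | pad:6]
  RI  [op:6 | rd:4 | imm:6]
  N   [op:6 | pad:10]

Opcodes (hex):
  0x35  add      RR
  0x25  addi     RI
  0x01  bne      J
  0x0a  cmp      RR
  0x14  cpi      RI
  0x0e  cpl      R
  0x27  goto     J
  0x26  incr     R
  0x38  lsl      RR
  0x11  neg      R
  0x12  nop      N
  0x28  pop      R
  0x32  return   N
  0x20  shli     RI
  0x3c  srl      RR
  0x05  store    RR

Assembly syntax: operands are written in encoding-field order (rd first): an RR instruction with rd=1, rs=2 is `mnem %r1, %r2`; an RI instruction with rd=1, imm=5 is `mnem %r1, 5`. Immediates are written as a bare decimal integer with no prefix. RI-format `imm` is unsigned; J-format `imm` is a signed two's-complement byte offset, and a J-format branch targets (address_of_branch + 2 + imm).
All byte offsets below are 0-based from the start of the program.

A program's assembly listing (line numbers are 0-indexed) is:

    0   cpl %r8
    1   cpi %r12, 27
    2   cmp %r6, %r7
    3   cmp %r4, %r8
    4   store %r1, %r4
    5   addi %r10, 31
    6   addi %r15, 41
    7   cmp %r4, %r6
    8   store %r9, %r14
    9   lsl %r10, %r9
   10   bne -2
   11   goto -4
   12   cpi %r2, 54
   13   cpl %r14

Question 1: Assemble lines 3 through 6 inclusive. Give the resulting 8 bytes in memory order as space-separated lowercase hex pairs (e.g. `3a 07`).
29 20 14 50 96 9f 97 e9

L3: cmp op=0xa:6|rd=4:4|rs=8:4|pad=0:2 ⇒ 0x2920 ⇒ big 29 20
L4: store op=0x5:6|rd=1:4|rs=4:4|pad=0:2 ⇒ 0x1450 ⇒ big 14 50
L5: addi op=0x25:6|rd=10:4|imm=31:6 ⇒ 0x969f ⇒ big 96 9f
L6: addi op=0x25:6|rd=15:4|imm=41:6 ⇒ 0x97e9 ⇒ big 97 e9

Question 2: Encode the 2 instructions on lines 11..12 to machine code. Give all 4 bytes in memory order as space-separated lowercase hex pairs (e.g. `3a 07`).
11. goto fields op=0x27:6|imm=-4:10 → word 9ffch → 9f fc
12. cpi fields op=0x14:6|rd=2:4|imm=54:6 → word 50b6h → 50 b6

9f fc 50 b6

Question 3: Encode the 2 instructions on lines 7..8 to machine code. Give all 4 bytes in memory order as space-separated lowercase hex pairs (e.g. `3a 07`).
29 18 16 78

L7: cmp op=0xa:6|rd=4:4|rs=6:4|pad=0:2 ⇒ 0x2918 ⇒ big 29 18
L8: store op=0x5:6|rd=9:4|rs=14:4|pad=0:2 ⇒ 0x1678 ⇒ big 16 78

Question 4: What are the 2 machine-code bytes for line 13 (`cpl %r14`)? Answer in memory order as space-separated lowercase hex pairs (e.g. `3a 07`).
3b 80

13. cpl fields op=0xe:6|rd=14:4|pad=0:6 → word 3b80h → 3b 80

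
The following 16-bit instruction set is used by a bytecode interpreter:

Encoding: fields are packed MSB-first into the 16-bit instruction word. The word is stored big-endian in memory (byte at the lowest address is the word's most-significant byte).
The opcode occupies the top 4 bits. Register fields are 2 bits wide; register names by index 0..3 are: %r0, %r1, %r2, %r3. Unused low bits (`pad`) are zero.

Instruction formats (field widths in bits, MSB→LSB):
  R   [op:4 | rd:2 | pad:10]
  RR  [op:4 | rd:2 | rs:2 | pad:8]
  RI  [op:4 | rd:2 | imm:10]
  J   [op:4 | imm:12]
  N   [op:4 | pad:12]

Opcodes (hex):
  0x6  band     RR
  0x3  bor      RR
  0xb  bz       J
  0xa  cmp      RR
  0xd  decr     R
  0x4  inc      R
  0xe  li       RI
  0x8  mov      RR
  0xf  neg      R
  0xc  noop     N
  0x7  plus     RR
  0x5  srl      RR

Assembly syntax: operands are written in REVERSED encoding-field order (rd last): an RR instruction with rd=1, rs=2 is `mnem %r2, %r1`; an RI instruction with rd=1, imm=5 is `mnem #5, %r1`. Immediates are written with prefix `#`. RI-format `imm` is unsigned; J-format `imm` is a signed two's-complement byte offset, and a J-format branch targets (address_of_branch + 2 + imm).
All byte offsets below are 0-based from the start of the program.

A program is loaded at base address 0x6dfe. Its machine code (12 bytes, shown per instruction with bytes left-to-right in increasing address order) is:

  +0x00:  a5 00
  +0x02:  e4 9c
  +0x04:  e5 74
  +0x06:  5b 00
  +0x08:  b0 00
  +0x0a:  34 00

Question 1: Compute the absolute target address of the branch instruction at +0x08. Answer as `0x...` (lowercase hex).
[08] b0 00 → 0xb000
  op=0xb000>>12=0xb ⇒ bz (J)
  imm: (w>>0)&0xfff=0x0 → #0
  target = base 0x6dfe + off 0x08 + 2 + imm 0 = 0x6e08

0x6e08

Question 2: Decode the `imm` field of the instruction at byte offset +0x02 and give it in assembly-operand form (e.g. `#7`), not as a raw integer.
+0x02: e4 9c ⇒ word 0xe49c (big)
  op=0xe49c>>12=0xe ⇒ li (RI)
  rd@[11:10]=0x1 ⇒ %r1
  imm@[9:0]=0x9c ⇒ #156

#156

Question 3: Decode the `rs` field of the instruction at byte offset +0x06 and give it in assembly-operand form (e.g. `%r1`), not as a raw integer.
+0x06: 5b 00 ⇒ word 0x5b00 (big)
  top 4b → 0x5 → srl [RR]
  [11:10] rd=2 = %r2
  [9:8] rs=3 = %r3

%r3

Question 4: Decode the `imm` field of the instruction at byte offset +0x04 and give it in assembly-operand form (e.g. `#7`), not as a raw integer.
+0x04: e5 74 ⇒ word 0xe574 (big)
  top 4b → 0xe → li [RI]
  [11:10] rd=1 = %r1
  [9:0] imm=372 = #372

#372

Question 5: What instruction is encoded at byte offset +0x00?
cmp %r1, %r1

[00] a5 00 → 0xa500
  op=0xa500>>12=0xa ⇒ cmp (RR)
  rd: (w>>10)&0x3=0x1 → %r1
  rs: (w>>8)&0x3=0x1 → %r1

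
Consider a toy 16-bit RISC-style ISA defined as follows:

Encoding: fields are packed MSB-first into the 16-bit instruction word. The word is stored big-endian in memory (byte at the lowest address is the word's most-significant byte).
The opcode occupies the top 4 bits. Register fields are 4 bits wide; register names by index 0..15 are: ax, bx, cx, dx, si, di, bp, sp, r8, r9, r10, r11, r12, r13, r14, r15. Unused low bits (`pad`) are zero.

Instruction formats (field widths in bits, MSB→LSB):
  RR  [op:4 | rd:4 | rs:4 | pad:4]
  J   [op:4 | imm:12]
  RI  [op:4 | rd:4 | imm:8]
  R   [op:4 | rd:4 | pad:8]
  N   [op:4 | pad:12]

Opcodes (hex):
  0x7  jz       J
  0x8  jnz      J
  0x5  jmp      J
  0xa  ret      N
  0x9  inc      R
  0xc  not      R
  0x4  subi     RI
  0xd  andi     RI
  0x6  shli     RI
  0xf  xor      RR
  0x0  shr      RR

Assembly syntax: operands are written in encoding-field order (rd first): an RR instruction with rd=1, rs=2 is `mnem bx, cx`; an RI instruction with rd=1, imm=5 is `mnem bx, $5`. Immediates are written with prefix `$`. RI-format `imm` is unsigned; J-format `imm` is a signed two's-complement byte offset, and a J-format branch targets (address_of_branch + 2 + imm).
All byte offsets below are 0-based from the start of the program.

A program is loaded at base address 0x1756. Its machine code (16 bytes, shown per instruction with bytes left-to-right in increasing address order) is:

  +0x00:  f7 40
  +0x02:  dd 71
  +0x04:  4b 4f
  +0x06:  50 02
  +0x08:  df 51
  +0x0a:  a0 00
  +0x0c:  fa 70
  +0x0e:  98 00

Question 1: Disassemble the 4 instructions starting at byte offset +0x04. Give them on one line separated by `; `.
subi r11, $79; jmp $2; andi r15, $81; ret

+0x04: 4b 4f ⇒ word 0x4b4f (big)
  top 4b → 0x4 → subi [RI]
  [11:8] rd=11 = r11
  [7:0] imm=79 = $79
+0x06: 50 02 ⇒ word 0x5002 (big)
  top 4b → 0x5 → jmp [J]
  [11:0] imm=2 = $2
+0x08: df 51 ⇒ word 0xdf51 (big)
  top 4b → 0xd → andi [RI]
  [11:8] rd=15 = r15
  [7:0] imm=81 = $81
+0x0a: a0 00 ⇒ word 0xa000 (big)
  top 4b → 0xa → ret [N]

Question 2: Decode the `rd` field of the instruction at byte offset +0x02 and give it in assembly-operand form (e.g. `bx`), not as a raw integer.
r13

@+02  big-endian(dd 71) = 0xdd71
  op=0xdd71>>12=0xd ⇒ andi (RI)
  rd@[11:8]=0xd ⇒ r13
  imm@[7:0]=0x71 ⇒ $113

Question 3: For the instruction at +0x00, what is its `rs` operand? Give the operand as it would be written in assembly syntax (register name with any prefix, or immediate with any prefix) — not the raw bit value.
+0x00: f7 40 ⇒ word 0xf740 (big)
  op=0xf740>>12=0xf ⇒ xor (RR)
  rd@[11:8]=0x7 ⇒ sp
  rs@[7:4]=0x4 ⇒ si

si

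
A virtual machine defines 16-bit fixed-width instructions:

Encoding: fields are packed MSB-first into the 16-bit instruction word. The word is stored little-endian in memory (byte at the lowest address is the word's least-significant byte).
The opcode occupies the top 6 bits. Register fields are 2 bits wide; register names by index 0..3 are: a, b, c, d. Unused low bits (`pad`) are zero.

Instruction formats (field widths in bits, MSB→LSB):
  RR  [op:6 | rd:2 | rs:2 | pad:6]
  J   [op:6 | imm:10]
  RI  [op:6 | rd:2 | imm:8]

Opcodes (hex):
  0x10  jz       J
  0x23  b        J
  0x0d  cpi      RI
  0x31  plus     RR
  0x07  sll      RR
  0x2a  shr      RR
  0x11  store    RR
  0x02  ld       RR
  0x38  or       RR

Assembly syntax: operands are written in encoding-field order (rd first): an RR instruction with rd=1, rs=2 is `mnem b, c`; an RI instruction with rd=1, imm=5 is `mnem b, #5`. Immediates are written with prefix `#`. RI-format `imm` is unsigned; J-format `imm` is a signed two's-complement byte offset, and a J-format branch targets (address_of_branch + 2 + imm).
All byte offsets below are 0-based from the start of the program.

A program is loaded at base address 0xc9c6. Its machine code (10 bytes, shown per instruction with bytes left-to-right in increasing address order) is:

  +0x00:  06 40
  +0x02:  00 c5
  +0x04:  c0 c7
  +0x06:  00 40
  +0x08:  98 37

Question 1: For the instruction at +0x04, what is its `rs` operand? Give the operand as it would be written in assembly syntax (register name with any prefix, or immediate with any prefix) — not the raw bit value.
[04] c0 c7 → 0xc7c0
  opcode bits[15:10]=0x31: plus/RR
  [9:8] rd=3 = d
  [7:6] rs=3 = d

d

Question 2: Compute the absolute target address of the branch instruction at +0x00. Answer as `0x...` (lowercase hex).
0xc9ce

[00] 06 40 → 0x4006
  top 6b → 0x10 → jz [J]
  imm: (w>>0)&0x3ff=0x6 → #6
  target = base 0xc9c6 + off 0x00 + 2 + imm 6 = 0xc9ce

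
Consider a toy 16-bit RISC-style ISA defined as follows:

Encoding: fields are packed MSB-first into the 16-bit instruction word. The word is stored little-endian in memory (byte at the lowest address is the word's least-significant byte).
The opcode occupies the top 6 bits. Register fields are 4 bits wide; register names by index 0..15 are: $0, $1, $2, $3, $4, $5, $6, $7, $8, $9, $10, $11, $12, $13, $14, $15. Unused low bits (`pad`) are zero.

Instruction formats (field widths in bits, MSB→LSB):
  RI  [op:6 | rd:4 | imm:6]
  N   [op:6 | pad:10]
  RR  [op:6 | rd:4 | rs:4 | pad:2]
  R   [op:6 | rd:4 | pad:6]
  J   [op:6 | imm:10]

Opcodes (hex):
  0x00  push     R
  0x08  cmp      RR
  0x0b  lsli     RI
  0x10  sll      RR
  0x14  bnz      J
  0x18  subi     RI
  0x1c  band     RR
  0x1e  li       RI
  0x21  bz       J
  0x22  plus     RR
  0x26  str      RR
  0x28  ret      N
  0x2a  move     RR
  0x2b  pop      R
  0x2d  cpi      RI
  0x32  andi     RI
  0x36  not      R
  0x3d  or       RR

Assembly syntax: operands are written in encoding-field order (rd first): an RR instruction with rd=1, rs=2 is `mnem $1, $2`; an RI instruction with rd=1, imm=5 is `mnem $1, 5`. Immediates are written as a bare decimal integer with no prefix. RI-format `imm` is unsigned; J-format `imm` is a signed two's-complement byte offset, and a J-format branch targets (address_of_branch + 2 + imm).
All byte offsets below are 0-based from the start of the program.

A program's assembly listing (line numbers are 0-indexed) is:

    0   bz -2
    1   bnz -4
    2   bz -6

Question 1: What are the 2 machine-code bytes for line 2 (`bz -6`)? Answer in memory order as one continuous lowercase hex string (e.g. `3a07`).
fa87

2. bz fields op=0x21:6|imm=-6:10 → word 87fah → fa 87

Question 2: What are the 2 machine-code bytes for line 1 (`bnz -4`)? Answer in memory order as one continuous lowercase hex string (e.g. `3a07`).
fc53

1. bnz fields op=0x14:6|imm=-4:10 → word 53fch → fc 53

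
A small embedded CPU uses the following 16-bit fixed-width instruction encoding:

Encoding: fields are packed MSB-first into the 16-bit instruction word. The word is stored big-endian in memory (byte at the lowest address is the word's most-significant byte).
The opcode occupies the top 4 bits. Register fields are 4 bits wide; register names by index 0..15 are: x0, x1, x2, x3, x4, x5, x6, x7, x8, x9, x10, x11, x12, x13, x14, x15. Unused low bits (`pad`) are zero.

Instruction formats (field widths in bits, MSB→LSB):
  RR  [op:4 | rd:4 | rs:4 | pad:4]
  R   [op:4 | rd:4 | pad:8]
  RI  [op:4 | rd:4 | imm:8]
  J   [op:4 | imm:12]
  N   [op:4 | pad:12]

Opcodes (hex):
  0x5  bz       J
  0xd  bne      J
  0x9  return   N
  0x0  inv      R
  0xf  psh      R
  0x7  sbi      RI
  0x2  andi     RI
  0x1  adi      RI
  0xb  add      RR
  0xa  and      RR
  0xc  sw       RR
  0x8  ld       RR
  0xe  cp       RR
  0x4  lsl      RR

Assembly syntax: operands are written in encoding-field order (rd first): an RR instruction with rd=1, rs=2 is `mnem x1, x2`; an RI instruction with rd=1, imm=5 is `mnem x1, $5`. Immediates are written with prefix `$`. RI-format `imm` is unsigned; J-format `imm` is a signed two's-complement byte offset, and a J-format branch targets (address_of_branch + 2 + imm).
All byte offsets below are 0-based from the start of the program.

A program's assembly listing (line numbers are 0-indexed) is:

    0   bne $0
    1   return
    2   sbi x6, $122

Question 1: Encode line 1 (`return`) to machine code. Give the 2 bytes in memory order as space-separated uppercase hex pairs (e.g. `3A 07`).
L1: return op=0x9:4|pad=0:12 ⇒ 0x9000 ⇒ big 90 00

90 00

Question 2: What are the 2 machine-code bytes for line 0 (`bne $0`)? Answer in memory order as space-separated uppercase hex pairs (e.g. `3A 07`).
line 0 (bne): pack op=0xd:4|imm=0:12 = 0xd000; big→ d0 00

D0 00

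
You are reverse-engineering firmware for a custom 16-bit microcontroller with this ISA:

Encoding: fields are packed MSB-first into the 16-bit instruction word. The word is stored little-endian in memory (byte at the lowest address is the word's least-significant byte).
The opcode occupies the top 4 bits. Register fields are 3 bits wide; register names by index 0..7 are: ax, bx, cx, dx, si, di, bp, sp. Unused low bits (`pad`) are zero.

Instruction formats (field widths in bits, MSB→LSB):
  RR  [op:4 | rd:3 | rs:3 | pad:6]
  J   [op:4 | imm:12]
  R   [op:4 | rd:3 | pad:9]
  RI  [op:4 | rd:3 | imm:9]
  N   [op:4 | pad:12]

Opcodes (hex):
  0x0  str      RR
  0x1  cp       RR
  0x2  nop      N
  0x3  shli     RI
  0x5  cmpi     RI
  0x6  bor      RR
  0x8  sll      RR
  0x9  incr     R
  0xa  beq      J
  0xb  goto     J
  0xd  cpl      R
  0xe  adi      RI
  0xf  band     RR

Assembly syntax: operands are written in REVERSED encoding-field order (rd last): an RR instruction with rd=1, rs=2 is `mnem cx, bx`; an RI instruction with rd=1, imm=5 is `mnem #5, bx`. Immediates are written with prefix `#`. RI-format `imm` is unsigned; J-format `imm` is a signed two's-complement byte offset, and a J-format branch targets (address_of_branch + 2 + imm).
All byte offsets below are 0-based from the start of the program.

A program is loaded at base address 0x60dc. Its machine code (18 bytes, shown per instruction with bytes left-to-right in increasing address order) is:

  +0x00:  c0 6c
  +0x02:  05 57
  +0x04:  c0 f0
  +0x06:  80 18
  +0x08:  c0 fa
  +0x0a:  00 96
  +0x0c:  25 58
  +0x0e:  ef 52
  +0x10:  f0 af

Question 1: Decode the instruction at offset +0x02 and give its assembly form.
cmpi #261, dx

[02] 05 57 → 0x5705
  op=0x5705>>12=0x5 ⇒ cmpi (RI)
  [11:9] rd=3 = dx
  [8:0] imm=261 = #261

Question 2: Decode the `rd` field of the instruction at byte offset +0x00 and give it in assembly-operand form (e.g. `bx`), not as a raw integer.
[00] c0 6c → 0x6cc0
  opcode bits[15:12]=0x6: bor/RR
  rd@[11:9]=0x6 ⇒ bp
  rs@[8:6]=0x3 ⇒ dx

bp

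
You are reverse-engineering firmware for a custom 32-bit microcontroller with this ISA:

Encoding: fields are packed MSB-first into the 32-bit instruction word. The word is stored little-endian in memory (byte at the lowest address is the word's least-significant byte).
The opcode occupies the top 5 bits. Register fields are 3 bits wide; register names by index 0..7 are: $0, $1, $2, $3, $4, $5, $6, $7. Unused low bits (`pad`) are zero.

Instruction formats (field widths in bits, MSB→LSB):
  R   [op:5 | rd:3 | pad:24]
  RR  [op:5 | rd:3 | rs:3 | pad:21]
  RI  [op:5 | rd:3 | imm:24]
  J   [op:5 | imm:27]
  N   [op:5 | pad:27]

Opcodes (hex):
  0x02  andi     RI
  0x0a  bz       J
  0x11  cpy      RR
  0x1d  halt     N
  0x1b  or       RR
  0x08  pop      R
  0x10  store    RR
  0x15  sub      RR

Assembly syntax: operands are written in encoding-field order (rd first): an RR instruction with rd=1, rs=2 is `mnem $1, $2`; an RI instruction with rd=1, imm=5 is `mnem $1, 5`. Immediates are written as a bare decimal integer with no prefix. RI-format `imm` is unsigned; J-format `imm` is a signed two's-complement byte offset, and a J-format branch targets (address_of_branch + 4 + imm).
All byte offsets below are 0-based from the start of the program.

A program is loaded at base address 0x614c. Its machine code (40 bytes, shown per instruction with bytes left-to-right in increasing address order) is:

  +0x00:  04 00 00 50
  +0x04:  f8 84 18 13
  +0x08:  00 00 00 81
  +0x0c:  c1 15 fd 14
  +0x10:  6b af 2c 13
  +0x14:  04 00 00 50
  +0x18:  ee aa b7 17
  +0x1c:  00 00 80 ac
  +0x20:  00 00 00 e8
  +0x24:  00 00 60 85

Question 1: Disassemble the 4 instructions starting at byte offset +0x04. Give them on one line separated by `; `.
andi $3, 1606904; store $1, $0; andi $4, 16586177; andi $3, 2928491

off 0x04: read f8 84 18 13 as little → 0x131884f8
  top 5b → 0x2 → andi [RI]
  rd: (w>>24)&0x7=0x3 → $3
  imm: (w>>0)&0xffffff=0x1884f8 → 1606904
off 0x08: read 00 00 00 81 as little → 0x81000000
  top 5b → 0x10 → store [RR]
  rd: (w>>24)&0x7=0x1 → $1
  rs: (w>>21)&0x7=0x0 → $0
off 0x0c: read c1 15 fd 14 as little → 0x14fd15c1
  top 5b → 0x2 → andi [RI]
  rd: (w>>24)&0x7=0x4 → $4
  imm: (w>>0)&0xffffff=0xfd15c1 → 16586177
off 0x10: read 6b af 2c 13 as little → 0x132caf6b
  top 5b → 0x2 → andi [RI]
  rd: (w>>24)&0x7=0x3 → $3
  imm: (w>>0)&0xffffff=0x2caf6b → 2928491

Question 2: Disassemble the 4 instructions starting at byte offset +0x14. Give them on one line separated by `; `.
bz 4; andi $7, 12036846; sub $4, $4; halt

+0x14: 04 00 00 50 ⇒ word 0x50000004 (little)
  opcode bits[31:27]=0xa: bz/J
  imm@[26:0]=0x4 ⇒ 4
+0x18: ee aa b7 17 ⇒ word 0x17b7aaee (little)
  opcode bits[31:27]=0x2: andi/RI
  rd@[26:24]=0x7 ⇒ $7
  imm@[23:0]=0xb7aaee ⇒ 12036846
+0x1c: 00 00 80 ac ⇒ word 0xac800000 (little)
  opcode bits[31:27]=0x15: sub/RR
  rd@[26:24]=0x4 ⇒ $4
  rs@[23:21]=0x4 ⇒ $4
+0x20: 00 00 00 e8 ⇒ word 0xe8000000 (little)
  opcode bits[31:27]=0x1d: halt/N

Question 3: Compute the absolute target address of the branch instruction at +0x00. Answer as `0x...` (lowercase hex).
@+00  little-endian(04 00 00 50) = 0x50000004
  top 5b → 0xa → bz [J]
  imm@[26:0]=0x4 ⇒ 4
  target = base 0x614c + off 0x00 + 4 + imm 4 = 0x6154

0x6154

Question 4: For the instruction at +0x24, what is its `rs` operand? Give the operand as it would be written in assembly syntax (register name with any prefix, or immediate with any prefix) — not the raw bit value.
$3

[24] 00 00 60 85 → 0x85600000
  top 5b → 0x10 → store [RR]
  [26:24] rd=5 = $5
  [23:21] rs=3 = $3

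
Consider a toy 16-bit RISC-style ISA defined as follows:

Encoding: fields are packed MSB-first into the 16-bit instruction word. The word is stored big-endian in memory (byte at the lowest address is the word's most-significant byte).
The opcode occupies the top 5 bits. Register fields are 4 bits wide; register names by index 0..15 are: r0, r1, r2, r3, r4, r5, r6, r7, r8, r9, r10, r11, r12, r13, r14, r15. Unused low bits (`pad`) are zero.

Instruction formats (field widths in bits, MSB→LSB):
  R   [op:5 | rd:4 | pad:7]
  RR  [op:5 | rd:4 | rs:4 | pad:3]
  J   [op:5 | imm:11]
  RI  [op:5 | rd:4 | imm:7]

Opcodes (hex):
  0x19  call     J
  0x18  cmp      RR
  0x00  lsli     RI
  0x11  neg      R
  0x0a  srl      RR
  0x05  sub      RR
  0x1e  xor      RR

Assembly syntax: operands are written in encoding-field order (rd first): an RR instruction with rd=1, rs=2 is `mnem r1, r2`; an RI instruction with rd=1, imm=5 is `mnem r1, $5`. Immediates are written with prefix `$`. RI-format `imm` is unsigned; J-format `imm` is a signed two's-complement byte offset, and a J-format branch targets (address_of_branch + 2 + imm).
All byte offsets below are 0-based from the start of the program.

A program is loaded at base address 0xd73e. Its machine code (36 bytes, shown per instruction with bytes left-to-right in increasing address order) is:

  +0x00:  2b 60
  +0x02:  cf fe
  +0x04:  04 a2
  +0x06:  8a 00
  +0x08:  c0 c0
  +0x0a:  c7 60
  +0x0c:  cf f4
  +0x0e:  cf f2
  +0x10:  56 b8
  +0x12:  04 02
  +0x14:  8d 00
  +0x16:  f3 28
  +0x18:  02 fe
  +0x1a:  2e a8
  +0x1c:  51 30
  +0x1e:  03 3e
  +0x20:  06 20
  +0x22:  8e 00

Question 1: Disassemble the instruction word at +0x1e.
[1e] 03 3e → 0x033e
  top 5b → 0x0 → lsli [RI]
  rd@[10:7]=0x6 ⇒ r6
  imm@[6:0]=0x3e ⇒ $62

lsli r6, $62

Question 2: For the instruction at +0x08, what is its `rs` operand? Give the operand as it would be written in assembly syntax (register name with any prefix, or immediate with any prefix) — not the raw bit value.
off 0x08: read c0 c0 as big → 0xc0c0
  op=0xc0c0>>11=0x18 ⇒ cmp (RR)
  rd@[10:7]=0x1 ⇒ r1
  rs@[6:3]=0x8 ⇒ r8

r8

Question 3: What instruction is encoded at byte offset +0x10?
[10] 56 b8 → 0x56b8
  op=0x56b8>>11=0xa ⇒ srl (RR)
  rd@[10:7]=0xd ⇒ r13
  rs@[6:3]=0x7 ⇒ r7

srl r13, r7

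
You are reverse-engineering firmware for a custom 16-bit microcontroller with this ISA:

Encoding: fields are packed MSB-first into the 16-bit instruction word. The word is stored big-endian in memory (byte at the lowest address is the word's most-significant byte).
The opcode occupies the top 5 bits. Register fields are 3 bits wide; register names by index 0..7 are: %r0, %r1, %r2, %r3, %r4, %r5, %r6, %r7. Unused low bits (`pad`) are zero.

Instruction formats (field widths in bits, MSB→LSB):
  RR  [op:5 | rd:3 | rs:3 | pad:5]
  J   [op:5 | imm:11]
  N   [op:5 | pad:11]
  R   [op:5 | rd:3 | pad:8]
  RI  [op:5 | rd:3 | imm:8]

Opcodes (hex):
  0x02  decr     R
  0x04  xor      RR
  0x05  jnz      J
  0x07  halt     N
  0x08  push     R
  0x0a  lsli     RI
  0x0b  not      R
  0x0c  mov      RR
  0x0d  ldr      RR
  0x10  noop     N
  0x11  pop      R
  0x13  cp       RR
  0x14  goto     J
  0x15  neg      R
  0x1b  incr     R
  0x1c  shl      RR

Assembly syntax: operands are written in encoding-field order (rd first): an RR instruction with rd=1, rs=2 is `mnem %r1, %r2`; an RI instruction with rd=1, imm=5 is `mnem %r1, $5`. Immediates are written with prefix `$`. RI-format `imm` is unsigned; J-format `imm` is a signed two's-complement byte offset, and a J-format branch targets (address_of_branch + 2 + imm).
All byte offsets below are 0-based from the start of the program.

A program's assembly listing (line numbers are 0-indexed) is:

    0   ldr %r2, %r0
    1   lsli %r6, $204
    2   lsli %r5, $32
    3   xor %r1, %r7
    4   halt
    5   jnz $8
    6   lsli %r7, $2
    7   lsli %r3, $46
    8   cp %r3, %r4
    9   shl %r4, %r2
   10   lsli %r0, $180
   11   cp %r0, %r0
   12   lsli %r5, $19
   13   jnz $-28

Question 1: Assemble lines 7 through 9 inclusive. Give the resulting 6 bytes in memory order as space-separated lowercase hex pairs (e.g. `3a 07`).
L7: lsli op=0xa:5|rd=3:3|imm=46:8 ⇒ 0x532e ⇒ big 53 2e
L8: cp op=0x13:5|rd=3:3|rs=4:3|pad=0:5 ⇒ 0x9b80 ⇒ big 9b 80
L9: shl op=0x1c:5|rd=4:3|rs=2:3|pad=0:5 ⇒ 0xe440 ⇒ big e4 40

53 2e 9b 80 e4 40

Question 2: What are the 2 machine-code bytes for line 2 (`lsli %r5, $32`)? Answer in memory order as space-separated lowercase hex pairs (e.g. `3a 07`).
55 20

2. lsli fields op=0xa:5|rd=5:3|imm=32:8 → word 5520h → 55 20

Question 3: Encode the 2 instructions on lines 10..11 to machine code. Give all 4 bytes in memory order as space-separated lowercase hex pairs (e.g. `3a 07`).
50 b4 98 00

10. lsli fields op=0xa:5|rd=0:3|imm=180:8 → word 50b4h → 50 b4
11. cp fields op=0x13:5|rd=0:3|rs=0:3|pad=0:5 → word 9800h → 98 00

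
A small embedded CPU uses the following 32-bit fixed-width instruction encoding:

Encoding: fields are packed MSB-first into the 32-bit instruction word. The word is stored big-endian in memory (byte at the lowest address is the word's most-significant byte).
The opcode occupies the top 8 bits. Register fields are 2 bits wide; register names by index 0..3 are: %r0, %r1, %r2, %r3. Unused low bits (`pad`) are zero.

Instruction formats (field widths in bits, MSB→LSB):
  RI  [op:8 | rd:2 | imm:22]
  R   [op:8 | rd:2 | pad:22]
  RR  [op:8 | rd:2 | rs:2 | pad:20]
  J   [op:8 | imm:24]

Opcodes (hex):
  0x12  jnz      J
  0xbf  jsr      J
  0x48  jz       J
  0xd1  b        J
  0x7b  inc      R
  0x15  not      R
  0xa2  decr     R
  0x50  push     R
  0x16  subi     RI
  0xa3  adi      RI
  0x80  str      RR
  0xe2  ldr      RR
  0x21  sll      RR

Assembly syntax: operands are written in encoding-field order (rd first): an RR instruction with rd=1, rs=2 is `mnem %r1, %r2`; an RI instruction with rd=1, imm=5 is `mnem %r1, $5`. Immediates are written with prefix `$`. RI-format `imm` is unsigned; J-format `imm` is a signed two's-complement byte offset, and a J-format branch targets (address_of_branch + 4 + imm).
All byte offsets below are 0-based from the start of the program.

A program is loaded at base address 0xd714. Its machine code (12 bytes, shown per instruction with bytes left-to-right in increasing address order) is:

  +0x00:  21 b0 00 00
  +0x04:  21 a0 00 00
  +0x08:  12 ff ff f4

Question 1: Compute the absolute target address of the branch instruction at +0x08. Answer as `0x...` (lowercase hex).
0xd714

off 0x08: read 12 ff ff f4 as big → 0x12fffff4
  top 8b → 0x12 → jnz [J]
  [23:0] imm=16777204 (s24→-12) = $-12
  target = base 0xd714 + off 0x08 + 4 + imm -12 = 0xd714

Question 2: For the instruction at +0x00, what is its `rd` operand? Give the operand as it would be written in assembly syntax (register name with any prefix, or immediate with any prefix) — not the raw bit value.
%r2

@+00  big-endian(21 b0 00 00) = 0x21b00000
  op=0x21b00000>>24=0x21 ⇒ sll (RR)
  rd: (w>>22)&0x3=0x2 → %r2
  rs: (w>>20)&0x3=0x3 → %r3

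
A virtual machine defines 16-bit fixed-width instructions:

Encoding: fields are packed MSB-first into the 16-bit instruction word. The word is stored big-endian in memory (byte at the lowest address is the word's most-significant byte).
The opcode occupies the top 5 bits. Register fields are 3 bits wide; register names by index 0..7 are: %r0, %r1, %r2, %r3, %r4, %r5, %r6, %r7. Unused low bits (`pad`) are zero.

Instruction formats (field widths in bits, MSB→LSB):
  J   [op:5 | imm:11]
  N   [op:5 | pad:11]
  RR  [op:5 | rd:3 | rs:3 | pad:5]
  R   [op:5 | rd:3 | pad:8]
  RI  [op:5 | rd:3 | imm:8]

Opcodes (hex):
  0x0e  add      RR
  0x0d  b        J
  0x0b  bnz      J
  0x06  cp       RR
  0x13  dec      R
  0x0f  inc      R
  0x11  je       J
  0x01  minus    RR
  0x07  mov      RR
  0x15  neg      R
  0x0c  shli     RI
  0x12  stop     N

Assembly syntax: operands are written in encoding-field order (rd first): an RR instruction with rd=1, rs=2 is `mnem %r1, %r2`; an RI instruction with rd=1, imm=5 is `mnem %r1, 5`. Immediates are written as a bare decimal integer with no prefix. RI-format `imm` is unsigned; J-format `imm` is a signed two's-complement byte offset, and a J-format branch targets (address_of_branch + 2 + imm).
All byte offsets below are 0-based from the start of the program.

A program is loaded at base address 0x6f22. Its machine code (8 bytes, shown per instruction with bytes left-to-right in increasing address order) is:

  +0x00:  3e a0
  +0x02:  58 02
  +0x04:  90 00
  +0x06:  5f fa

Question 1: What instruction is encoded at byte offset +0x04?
stop

[04] 90 00 → 0x9000
  opcode bits[15:11]=0x12: stop/N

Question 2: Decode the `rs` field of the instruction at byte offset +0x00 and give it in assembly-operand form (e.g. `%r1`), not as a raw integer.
%r5

off 0x00: read 3e a0 as big → 0x3ea0
  top 5b → 0x7 → mov [RR]
  rd: (w>>8)&0x7=0x6 → %r6
  rs: (w>>5)&0x7=0x5 → %r5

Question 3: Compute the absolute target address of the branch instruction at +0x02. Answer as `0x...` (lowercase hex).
off 0x02: read 58 02 as big → 0x5802
  op=0x5802>>11=0xb ⇒ bnz (J)
  imm@[10:0]=0x2 ⇒ 2
  target = base 0x6f22 + off 0x02 + 2 + imm 2 = 0x6f28

0x6f28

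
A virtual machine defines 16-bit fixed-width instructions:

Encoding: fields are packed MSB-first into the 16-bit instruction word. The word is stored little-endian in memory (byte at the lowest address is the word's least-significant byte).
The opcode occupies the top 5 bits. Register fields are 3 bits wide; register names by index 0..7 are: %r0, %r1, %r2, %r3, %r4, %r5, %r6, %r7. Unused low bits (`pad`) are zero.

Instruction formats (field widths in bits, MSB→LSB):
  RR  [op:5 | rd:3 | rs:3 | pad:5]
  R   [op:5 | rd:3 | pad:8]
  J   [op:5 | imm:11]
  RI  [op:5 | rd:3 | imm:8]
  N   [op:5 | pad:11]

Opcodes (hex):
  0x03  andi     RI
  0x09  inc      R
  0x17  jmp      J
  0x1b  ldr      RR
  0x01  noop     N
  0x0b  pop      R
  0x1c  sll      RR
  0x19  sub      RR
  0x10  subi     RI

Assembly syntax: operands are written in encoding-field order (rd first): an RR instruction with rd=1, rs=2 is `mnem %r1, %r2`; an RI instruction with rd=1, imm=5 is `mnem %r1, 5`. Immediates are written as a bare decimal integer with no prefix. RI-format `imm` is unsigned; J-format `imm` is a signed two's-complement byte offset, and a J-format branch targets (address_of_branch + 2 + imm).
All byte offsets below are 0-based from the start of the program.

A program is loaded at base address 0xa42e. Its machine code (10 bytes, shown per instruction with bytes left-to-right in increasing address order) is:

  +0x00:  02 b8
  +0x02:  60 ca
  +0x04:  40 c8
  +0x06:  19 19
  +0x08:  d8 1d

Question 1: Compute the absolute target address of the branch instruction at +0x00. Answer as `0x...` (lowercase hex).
off 0x00: read 02 b8 as little → 0xb802
  opcode bits[15:11]=0x17: jmp/J
  imm: (w>>0)&0x7ff=0x2 → 2
  target = base 0xa42e + off 0x00 + 2 + imm 2 = 0xa432

0xa432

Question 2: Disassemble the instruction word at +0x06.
andi %r1, 25

@+06  little-endian(19 19) = 0x1919
  op=0x1919>>11=0x3 ⇒ andi (RI)
  [10:8] rd=1 = %r1
  [7:0] imm=25 = 25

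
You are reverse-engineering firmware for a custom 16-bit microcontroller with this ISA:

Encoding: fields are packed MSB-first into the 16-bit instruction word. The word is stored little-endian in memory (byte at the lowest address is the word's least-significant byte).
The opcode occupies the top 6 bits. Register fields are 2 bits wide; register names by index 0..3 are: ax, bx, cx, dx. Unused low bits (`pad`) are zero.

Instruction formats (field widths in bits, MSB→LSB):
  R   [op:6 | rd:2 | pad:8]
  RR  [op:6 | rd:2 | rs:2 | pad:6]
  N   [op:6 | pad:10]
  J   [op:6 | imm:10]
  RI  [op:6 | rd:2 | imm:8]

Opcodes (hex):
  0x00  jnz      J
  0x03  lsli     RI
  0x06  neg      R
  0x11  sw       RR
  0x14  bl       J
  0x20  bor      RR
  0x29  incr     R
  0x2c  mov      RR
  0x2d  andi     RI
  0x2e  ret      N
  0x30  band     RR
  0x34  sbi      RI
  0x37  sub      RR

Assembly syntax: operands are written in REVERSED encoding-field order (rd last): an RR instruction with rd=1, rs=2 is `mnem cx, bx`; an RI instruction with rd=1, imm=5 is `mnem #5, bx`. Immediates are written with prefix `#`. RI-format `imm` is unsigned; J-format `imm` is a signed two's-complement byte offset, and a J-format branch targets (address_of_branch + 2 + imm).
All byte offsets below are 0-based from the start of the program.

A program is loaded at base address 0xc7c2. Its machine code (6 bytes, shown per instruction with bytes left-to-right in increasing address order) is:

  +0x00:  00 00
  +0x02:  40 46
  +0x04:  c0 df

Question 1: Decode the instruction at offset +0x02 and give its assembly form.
@+02  little-endian(40 46) = 0x4640
  opcode bits[15:10]=0x11: sw/RR
  [9:8] rd=2 = cx
  [7:6] rs=1 = bx

sw bx, cx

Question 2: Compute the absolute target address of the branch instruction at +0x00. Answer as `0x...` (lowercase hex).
@+00  little-endian(00 00) = 0x0000
  opcode bits[15:10]=0x0: jnz/J
  imm: (w>>0)&0x3ff=0x0 → #0
  target = base 0xc7c2 + off 0x00 + 2 + imm 0 = 0xc7c4

0xc7c4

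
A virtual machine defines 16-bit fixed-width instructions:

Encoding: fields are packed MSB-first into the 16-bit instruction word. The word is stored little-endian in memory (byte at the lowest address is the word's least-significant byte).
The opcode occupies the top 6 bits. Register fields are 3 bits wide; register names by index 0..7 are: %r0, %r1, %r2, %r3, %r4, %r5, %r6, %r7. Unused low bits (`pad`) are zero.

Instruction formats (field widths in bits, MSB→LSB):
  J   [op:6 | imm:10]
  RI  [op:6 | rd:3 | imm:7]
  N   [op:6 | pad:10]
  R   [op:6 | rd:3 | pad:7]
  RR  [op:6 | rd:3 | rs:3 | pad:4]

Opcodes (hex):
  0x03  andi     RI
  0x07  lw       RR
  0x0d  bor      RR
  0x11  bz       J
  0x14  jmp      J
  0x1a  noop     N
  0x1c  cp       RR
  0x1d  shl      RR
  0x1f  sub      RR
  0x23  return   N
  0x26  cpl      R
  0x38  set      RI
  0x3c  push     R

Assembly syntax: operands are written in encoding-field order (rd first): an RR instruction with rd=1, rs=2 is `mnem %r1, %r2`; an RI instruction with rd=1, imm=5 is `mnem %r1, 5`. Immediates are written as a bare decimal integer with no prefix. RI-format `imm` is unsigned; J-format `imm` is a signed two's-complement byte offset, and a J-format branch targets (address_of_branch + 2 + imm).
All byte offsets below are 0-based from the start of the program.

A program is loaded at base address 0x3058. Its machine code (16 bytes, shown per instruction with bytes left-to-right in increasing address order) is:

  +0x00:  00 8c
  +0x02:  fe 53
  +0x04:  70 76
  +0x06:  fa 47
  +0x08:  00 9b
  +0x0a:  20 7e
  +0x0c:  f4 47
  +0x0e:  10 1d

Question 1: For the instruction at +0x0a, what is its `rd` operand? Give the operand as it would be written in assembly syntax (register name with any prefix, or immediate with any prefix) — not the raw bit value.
%r4

[0a] 20 7e → 0x7e20
  op=0x7e20>>10=0x1f ⇒ sub (RR)
  rd@[9:7]=0x4 ⇒ %r4
  rs@[6:4]=0x2 ⇒ %r2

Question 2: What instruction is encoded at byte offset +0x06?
bz -6

@+06  little-endian(fa 47) = 0x47fa
  opcode bits[15:10]=0x11: bz/J
  imm: (w>>0)&0x3ff=0x3fa (s10→-6) → -6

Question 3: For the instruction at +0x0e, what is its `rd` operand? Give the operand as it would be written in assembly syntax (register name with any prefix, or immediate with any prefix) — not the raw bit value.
%r2

[0e] 10 1d → 0x1d10
  top 6b → 0x7 → lw [RR]
  rd: (w>>7)&0x7=0x2 → %r2
  rs: (w>>4)&0x7=0x1 → %r1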